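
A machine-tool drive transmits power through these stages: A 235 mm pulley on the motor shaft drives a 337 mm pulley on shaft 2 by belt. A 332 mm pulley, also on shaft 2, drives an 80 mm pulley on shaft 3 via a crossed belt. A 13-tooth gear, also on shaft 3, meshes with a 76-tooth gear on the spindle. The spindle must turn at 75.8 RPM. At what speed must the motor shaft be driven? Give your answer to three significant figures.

153 RPM

Overall ratio R = 1.434 × 0.24096 × 5.8462 = 2.0202.
Required input speed = output speed × R = 75.8 × 2.0202 = 153.13 RPM.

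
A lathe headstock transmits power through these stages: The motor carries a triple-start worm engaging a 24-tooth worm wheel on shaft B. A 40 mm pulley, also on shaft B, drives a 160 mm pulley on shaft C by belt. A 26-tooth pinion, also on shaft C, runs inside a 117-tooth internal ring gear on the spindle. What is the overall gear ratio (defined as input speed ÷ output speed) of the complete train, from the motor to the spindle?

144

Each stage contributes driven/driver: worm 24/3 = 8, belt 160/40 = 4, internal gear 117/26 = 4.5.
Overall: 8 × 4 × 4.5 = 144.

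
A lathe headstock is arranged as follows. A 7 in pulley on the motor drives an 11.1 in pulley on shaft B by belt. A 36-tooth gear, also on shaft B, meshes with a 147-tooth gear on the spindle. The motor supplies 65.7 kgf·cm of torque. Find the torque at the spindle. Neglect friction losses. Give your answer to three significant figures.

belt 11.1/7 = 1.5857 → τ = 65.7·1.5857 = 104.18 kgf·cm
gear mesh 147/36 = 4.0833 → τ = 104.18·4.0833 = 425.41 kgf·cm

425 kgf·cm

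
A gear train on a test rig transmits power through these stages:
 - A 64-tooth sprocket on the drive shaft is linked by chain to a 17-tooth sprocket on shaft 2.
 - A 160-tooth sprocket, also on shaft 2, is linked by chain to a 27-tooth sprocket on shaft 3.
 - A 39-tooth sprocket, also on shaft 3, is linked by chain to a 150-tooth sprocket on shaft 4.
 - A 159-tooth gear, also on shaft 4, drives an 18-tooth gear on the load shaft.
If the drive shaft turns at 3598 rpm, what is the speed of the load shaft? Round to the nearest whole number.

Chain: ratio = 17/64 = 0.26562, so shaft 2 turns at 3598 / 0.26562 = 13545 rpm.
Chain: ratio = 27/160 = 0.16875, so shaft 3 turns at 13545 / 0.16875 = 80269 rpm.
Chain: ratio = 150/39 = 3.8462, so shaft 4 turns at 80269 / 3.8462 = 20870 rpm.
Gear mesh: ratio = 18/159 = 0.11321, so the load shaft turns at 20870 / 0.11321 = 1.8435e+05 rpm.

184351 rpm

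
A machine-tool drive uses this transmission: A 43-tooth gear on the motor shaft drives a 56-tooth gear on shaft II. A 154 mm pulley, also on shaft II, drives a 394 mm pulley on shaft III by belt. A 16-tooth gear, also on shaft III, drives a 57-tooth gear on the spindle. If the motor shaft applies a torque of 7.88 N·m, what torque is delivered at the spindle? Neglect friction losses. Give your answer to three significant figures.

After the gear mesh (56/43): 7.88 × 1.3023 = 10.262 N·m
After the belt (394/154): 10.262 × 2.5584 = 26.256 N·m
After the gear mesh (57/16): 26.256 × 3.5625 = 93.535 N·m

93.5 N·m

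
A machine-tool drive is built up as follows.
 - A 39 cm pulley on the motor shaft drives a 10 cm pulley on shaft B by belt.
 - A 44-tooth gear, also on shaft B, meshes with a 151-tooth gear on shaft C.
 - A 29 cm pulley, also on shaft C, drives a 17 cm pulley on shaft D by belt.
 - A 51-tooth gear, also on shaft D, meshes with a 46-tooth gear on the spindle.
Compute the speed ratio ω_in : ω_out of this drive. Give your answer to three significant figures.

Each stage contributes driven/driver: belt 10/39 = 0.25641, gear mesh 151/44 = 3.4318, belt 17/29 = 0.58621, gear mesh 46/51 = 0.90196.
Overall: 0.25641 × 3.4318 × 0.58621 × 0.90196 = 0.46526.

0.465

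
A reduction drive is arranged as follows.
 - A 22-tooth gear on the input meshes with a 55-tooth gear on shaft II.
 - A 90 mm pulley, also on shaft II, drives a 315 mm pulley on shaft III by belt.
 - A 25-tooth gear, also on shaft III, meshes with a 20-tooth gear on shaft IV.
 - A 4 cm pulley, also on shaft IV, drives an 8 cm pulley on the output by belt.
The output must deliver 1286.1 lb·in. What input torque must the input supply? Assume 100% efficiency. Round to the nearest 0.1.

91.9 lb·in

Overall ratio R = 2.5 × 3.5 × 0.8 × 2 = 14.
Input torque = output torque / R = 1286.1 / 14 = 91.864 lb·in.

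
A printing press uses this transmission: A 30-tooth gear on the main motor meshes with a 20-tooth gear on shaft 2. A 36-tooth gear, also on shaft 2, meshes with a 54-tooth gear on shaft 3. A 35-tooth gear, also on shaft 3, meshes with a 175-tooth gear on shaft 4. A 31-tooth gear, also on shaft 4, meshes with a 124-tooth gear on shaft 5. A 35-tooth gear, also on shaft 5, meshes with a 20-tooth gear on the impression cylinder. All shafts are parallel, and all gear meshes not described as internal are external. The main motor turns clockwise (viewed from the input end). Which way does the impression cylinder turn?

the main motor → shaft 2: external mesh, 1 reversal → CCW.
shaft 2 → shaft 3: external mesh, 1 reversal → CW.
shaft 3 → shaft 4: external mesh, 1 reversal → CCW.
shaft 4 → shaft 5: external mesh, 1 reversal → CW.
shaft 5 → the impression cylinder: external mesh, 1 reversal → CCW.
5 reversals in total — an odd number — so the impression cylinder turns opposite to the main motor.

counterclockwise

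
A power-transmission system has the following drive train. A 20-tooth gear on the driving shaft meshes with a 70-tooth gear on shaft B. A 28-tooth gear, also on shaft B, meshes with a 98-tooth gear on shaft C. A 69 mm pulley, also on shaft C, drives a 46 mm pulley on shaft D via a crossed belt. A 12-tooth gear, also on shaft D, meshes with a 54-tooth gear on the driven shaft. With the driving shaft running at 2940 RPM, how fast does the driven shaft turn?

the driving shaft → shaft B (gear mesh, 70/20): 2940 ÷ 3.5 = 840 RPM
shaft B → shaft C (gear mesh, 98/28): 840 ÷ 3.5 = 240 RPM
shaft C → shaft D (belt, 46/69): 240 ÷ 0.66667 = 360 RPM
shaft D → the driven shaft (gear mesh, 54/12): 360 ÷ 4.5 = 80 RPM

80 RPM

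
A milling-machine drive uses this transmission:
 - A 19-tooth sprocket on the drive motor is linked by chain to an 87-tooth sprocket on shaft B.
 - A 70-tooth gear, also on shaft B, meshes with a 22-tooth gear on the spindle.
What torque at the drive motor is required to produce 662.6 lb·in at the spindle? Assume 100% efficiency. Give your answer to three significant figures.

460 lb·in

Overall ratio R = 4.5789 × 0.31429 = 1.4391.
Input torque = output torque / R = 662.6 / 1.4391 = 460.43 lb·in.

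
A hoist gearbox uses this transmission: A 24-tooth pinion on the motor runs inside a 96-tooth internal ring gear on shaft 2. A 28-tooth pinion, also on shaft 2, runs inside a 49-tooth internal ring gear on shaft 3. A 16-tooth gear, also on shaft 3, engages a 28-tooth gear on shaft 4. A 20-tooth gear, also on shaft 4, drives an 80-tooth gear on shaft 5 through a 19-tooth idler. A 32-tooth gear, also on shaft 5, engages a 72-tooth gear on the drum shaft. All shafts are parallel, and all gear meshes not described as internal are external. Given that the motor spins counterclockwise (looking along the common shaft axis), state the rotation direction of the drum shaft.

counterclockwise

the motor → shaft 2: internal mesh, same direction → CCW.
shaft 2 → shaft 3: internal mesh, same direction → CCW.
shaft 3 → shaft 4: external mesh, 1 reversal → CW.
shaft 4 → shaft 5: driver → idler → driven is 2 external meshes, 2 reversals → CW.
shaft 5 → the drum shaft: external mesh, 1 reversal → CCW.
4 reversals in total — an even number — so the drum shaft turns the same way as the motor.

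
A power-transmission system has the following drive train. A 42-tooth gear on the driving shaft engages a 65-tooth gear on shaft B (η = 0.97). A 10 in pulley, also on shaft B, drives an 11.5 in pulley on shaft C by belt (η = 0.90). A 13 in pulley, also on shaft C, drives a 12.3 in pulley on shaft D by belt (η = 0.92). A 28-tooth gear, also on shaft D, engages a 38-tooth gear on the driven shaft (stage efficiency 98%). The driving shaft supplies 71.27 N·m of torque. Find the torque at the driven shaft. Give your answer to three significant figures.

Gear mesh: ratio = 65/42 = 1.5476; torque at shaft B = 71.27 × 1.5476 × 0.97 = 106.99 N·m.
Belt: ratio = 11.5/10 = 1.15; torque at shaft C = 106.99 × 1.15 × 0.90 = 110.73 N·m.
Belt: ratio = 12.3/13 = 0.94615; torque at shaft D = 110.73 × 0.94615 × 0.92 = 96.39 N·m.
Gear mesh: ratio = 38/28 = 1.3571; torque at the driven shaft = 96.39 × 1.3571 × 0.98 = 128.2 N·m.

128 N·m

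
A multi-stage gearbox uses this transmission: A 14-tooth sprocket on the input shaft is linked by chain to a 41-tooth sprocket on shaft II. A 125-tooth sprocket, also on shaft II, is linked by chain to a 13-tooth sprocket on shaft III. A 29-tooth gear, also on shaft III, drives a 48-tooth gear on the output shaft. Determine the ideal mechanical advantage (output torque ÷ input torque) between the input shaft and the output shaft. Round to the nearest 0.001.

0.504

Each stage contributes driven/driver: chain 41/14 = 2.9286, chain 13/125 = 0.104, gear mesh 48/29 = 1.6552.
Overall: 2.9286 × 0.104 × 1.6552 = 0.50412.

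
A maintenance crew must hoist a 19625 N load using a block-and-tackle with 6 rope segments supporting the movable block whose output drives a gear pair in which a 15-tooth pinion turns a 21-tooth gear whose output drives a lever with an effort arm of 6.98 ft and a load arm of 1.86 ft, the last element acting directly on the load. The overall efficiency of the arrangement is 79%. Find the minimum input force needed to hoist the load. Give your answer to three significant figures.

788 N

Block-and-tackle MA = number of supporting rope parts = 6.
Gear pair MA = 21/15 = 1.4.
Lever MA = effort arm / load arm = 6.98/1.86 = 3.7527.
Combined ideal MA = 6 × 1.4 × 3.7527 = 31.523.
Actual MA = 31.523 × 0.79 = 24.903.
Effort = load / actual MA = 19625 / 24.903 = 788.06 N.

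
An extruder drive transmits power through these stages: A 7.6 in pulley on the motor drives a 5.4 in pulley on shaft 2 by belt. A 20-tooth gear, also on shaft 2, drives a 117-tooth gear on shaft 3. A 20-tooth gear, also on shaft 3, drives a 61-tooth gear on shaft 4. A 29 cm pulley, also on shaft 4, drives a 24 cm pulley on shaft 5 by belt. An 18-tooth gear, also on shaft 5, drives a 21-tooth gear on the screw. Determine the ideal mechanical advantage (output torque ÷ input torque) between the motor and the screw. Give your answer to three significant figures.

12.2

Each stage contributes driven/driver: belt 5.4/7.6 = 0.71053, gear mesh 117/20 = 5.85, gear mesh 61/20 = 3.05, belt 24/29 = 0.82759, gear mesh 21/18 = 1.1667.
Overall: 0.71053 × 5.85 × 3.05 × 0.82759 × 1.1667 = 12.24.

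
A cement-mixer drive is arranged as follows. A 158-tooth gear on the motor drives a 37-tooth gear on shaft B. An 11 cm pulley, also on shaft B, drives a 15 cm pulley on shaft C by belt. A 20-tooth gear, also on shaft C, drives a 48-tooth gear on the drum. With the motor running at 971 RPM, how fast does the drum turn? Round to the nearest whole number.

the motor → shaft B (gear mesh, 37/158): 971 ÷ 0.23418 = 4146.4 RPM
shaft B → shaft C (belt, 15/11): 4146.4 ÷ 1.3636 = 3040.7 RPM
shaft C → the drum (gear mesh, 48/20): 3040.7 ÷ 2.4 = 1267 RPM

1267 RPM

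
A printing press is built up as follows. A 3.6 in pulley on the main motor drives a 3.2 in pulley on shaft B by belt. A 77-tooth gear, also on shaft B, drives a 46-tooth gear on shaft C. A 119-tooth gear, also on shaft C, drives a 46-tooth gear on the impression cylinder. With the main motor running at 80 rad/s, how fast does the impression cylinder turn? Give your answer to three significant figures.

390 rad/s

the main motor → shaft B (belt, 3.2/3.6): 80 ÷ 0.88889 = 90 rad/s
shaft B → shaft C (gear mesh, 46/77): 90 ÷ 0.5974 = 150.65 rad/s
shaft C → the impression cylinder (gear mesh, 46/119): 150.65 ÷ 0.38655 = 389.73 rad/s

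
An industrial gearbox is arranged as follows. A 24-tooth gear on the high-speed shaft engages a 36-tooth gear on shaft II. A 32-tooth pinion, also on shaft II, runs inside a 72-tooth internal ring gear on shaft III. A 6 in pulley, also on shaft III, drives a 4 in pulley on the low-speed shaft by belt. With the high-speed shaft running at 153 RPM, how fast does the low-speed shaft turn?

the high-speed shaft → shaft II (gear mesh, 36/24): 153 ÷ 1.5 = 102 RPM
shaft II → shaft III (internal gear, 72/32): 102 ÷ 2.25 = 45.333 RPM
shaft III → the low-speed shaft (belt, 4/6): 45.333 ÷ 0.66667 = 68 RPM

68 RPM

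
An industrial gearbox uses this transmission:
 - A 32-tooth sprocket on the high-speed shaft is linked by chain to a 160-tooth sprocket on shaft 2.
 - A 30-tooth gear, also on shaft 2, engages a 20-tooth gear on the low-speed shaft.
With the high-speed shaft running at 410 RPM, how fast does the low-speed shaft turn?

chain 160/32 = 5 → 410/5 = 82 RPM
gear mesh 20/30 = 0.66667 → 82/0.66667 = 123 RPM

123 RPM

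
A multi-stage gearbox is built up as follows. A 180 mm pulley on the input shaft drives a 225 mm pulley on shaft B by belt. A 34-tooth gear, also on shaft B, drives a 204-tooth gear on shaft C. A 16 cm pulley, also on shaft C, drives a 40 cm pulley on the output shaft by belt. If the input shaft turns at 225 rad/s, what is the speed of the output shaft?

12 rad/s

the input shaft → shaft B (belt, 225/180): 225 ÷ 1.25 = 180 rad/s
shaft B → shaft C (gear mesh, 204/34): 180 ÷ 6 = 30 rad/s
shaft C → the output shaft (belt, 40/16): 30 ÷ 2.5 = 12 rad/s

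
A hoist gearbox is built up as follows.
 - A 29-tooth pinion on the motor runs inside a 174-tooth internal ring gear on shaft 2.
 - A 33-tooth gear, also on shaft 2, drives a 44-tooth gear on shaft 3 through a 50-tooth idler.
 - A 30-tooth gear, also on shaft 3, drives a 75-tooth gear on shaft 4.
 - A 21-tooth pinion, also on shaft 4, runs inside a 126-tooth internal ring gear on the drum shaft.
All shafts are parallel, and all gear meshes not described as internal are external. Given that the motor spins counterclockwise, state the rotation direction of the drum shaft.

the motor → shaft 2: internal mesh, same direction → CCW.
shaft 2 → shaft 3: driver → idler → driven is 2 external meshes, 2 reversals → CCW.
shaft 3 → shaft 4: external mesh, 1 reversal → CW.
shaft 4 → the drum shaft: internal mesh, same direction → CW.
3 reversals in total — an odd number — so the drum shaft turns opposite to the motor.

clockwise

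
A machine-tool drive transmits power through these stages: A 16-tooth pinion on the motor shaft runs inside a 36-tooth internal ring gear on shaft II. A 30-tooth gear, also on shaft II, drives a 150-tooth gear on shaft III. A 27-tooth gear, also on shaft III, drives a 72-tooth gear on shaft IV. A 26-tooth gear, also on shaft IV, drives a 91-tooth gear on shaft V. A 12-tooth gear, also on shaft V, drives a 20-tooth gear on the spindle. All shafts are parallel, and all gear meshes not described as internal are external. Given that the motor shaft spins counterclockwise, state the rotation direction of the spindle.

the motor shaft → shaft II: internal mesh, same direction → CCW.
shaft II → shaft III: external mesh, 1 reversal → CW.
shaft III → shaft IV: external mesh, 1 reversal → CCW.
shaft IV → shaft V: external mesh, 1 reversal → CW.
shaft V → the spindle: external mesh, 1 reversal → CCW.
4 reversals in total — an even number — so the spindle turns the same way as the motor shaft.

counterclockwise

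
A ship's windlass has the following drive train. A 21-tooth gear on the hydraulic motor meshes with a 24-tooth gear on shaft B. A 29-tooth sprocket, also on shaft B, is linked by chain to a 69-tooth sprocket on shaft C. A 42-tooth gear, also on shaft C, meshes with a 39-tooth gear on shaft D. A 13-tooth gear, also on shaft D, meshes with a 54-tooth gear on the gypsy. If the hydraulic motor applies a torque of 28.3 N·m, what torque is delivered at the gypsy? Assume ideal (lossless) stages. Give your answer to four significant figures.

gear mesh 24/21 = 1.1429 → τ = 28.3·1.1429 = 32.343 N·m
chain 69/29 = 2.3793 → τ = 32.343·2.3793 = 76.954 N·m
gear mesh 39/42 = 0.92857 → τ = 76.954·0.92857 = 71.457 N·m
gear mesh 54/13 = 4.1538 → τ = 71.457·4.1538 = 296.82 N·m

296.8 N·m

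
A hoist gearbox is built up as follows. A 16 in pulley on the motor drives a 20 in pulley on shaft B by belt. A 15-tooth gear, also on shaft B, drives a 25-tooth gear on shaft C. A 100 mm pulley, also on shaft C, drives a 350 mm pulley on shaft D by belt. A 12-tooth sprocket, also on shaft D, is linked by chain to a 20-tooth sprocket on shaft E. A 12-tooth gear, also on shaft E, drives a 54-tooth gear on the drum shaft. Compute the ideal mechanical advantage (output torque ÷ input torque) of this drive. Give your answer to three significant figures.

54.7

Each stage contributes driven/driver: belt 20/16 = 1.25, gear mesh 25/15 = 1.6667, belt 350/100 = 3.5, chain 20/12 = 1.6667, gear mesh 54/12 = 4.5.
Overall: 1.25 × 1.6667 × 3.5 × 1.6667 × 4.5 = 54.688.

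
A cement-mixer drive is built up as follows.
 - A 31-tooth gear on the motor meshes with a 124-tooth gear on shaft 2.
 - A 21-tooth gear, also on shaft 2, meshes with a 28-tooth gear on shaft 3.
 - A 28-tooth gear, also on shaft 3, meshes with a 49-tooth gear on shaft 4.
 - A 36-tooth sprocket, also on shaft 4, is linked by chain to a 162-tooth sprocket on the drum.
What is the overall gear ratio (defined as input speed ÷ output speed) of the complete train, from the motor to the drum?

42

Each stage contributes driven/driver: gear mesh 124/31 = 4, gear mesh 28/21 = 1.3333, gear mesh 49/28 = 1.75, chain 162/36 = 4.5.
Overall: 4 × 1.3333 × 1.75 × 4.5 = 42.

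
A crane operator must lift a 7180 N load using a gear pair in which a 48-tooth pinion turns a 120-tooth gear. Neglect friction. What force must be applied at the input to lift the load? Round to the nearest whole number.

Gear pair MA = 120/48 = 2.5.
Effort = load / MA = 7180 / 2.5 = 2872 N.

2872 N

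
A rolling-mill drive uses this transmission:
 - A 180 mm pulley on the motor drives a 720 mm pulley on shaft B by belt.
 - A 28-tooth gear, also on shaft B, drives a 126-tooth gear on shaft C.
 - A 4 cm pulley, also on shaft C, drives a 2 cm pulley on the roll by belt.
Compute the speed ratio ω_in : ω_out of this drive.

9

Each stage contributes driven/driver: belt 720/180 = 4, gear mesh 126/28 = 4.5, belt 2/4 = 0.5.
Overall: 4 × 4.5 × 0.5 = 9.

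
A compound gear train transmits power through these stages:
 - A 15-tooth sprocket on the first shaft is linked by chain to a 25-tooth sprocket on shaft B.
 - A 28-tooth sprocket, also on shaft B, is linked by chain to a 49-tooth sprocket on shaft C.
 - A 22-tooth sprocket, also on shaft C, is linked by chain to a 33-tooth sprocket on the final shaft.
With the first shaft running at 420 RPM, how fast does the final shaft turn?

96 RPM

chain 25/15 = 1.6667 → 420/1.6667 = 252 RPM
chain 49/28 = 1.75 → 252/1.75 = 144 RPM
chain 33/22 = 1.5 → 144/1.5 = 96 RPM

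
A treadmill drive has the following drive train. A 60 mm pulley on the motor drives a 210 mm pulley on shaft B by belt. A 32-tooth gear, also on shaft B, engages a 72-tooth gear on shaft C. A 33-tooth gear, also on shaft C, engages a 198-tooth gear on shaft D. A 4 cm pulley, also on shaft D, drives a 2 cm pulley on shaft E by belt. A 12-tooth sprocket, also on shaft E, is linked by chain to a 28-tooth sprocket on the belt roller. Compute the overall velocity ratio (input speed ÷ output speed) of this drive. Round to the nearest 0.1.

55.1

Each stage contributes driven/driver: belt 210/60 = 3.5, gear mesh 72/32 = 2.25, gear mesh 198/33 = 6, belt 2/4 = 0.5, chain 28/12 = 2.3333.
Overall: 3.5 × 2.25 × 6 × 0.5 × 2.3333 = 55.125.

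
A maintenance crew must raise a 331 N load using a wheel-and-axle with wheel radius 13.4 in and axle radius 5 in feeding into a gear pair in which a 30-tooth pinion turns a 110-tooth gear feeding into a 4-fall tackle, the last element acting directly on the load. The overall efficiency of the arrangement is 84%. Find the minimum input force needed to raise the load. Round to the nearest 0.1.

Wheel-and-axle MA = R/r = 13.4/5 = 2.68.
Gear pair MA = 110/30 = 3.6667.
Block-and-tackle MA = number of supporting rope parts = 4.
Combined ideal MA = 2.68 × 3.6667 × 4 = 39.307.
Actual MA = 39.307 × 0.84 = 33.018.
Effort = load / actual MA = 331 / 33.018 = 10.025 N.

10.0 N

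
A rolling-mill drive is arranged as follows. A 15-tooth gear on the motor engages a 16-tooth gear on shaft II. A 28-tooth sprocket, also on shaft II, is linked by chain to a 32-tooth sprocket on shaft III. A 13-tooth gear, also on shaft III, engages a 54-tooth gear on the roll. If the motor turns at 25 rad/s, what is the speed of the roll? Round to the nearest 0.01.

4.94 rad/s

gear mesh 16/15 = 1.0667 → 25/1.0667 = 23.438 rad/s
chain 32/28 = 1.1429 → 23.438/1.1429 = 20.508 rad/s
gear mesh 54/13 = 4.1538 → 20.508/4.1538 = 4.9371 rad/s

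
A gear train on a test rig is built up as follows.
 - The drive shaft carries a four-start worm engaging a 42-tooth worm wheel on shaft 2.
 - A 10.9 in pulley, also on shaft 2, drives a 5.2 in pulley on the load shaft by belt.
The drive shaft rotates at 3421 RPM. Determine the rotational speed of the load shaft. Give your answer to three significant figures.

worm 42/4 = 10.5 → 3421/10.5 = 325.81 RPM
belt 5.2/10.9 = 0.47706 → 325.81/0.47706 = 682.95 RPM

683 RPM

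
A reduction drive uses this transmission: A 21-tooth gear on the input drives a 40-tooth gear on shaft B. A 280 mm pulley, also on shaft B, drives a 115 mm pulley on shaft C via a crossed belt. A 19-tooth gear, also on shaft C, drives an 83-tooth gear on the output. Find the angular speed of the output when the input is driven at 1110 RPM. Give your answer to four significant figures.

Gear mesh: ratio = 40/21 = 1.9048, so shaft B turns at 1110 / 1.9048 = 582.75 RPM.
Belt: ratio = 115/280 = 0.41071, so shaft C turns at 582.75 / 0.41071 = 1418.9 RPM.
Gear mesh: ratio = 83/19 = 4.3684, so the output turns at 1418.9 / 4.3684 = 324.8 RPM.

324.8 RPM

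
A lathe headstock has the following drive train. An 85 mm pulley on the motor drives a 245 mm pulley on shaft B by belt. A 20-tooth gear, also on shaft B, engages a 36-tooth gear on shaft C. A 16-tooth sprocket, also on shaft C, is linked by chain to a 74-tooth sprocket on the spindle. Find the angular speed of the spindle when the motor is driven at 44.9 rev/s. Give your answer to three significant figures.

1.87 rev/s

Belt: ratio = 245/85 = 2.8824, so shaft B turns at 44.9 / 2.8824 = 15.578 rev/s.
Gear mesh: ratio = 36/20 = 1.8, so shaft C turns at 15.578 / 1.8 = 8.6542 rev/s.
Chain: ratio = 74/16 = 4.625, so the spindle turns at 8.6542 / 4.625 = 1.8712 rev/s.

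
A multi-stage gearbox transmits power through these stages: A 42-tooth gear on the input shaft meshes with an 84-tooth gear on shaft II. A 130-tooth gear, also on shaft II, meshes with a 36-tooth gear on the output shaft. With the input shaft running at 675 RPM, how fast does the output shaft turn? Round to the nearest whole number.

1219 RPM

Gear mesh: ratio = 84/42 = 2, so shaft II turns at 675 / 2 = 337.5 RPM.
Gear mesh: ratio = 36/130 = 0.27692, so the output shaft turns at 337.5 / 0.27692 = 1218.8 RPM.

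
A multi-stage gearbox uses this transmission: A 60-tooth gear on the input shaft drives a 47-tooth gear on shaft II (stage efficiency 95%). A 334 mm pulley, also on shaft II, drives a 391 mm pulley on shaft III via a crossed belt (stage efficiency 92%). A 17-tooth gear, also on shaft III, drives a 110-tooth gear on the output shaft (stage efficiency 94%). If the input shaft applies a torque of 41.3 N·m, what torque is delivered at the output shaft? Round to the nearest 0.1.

After the gear mesh (47/60): 41.3 × 0.78333 × 0.95 = 30.734 N·m
After the belt (391/334): 30.734 × 1.1707 × 0.92 = 33.101 N·m
After the gear mesh (110/17): 33.101 × 6.4706 × 0.94 = 201.33 N·m

201.3 N·m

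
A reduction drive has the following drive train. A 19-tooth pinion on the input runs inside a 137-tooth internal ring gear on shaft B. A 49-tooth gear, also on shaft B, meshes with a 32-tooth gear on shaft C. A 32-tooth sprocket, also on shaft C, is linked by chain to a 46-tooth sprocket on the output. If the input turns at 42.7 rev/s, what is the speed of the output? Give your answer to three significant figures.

6.31 rev/s

Internal gear: ratio = 137/19 = 7.2105, so shaft B turns at 42.7 / 7.2105 = 5.9219 rev/s.
Gear mesh: ratio = 32/49 = 0.65306, so shaft C turns at 5.9219 / 0.65306 = 9.0679 rev/s.
Chain: ratio = 46/32 = 1.4375, so the output turns at 9.0679 / 1.4375 = 6.3081 rev/s.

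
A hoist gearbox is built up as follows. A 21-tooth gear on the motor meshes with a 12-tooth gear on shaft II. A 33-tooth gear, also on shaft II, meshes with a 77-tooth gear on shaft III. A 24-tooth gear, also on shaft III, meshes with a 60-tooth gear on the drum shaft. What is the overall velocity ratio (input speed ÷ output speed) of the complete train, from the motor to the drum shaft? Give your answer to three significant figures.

3.33

Each stage contributes driven/driver: gear mesh 12/21 = 0.57143, gear mesh 77/33 = 2.3333, gear mesh 60/24 = 2.5.
Overall: 0.57143 × 2.3333 × 2.5 = 3.3333.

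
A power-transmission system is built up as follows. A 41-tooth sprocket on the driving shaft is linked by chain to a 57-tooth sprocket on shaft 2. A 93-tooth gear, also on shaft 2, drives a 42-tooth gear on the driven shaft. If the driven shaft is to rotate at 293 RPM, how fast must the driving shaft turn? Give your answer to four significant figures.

Overall ratio R = 1.3902 × 0.45161 = 0.62785.
Required input speed = output speed × R = 293 × 0.62785 = 183.96 RPM.

184.0 RPM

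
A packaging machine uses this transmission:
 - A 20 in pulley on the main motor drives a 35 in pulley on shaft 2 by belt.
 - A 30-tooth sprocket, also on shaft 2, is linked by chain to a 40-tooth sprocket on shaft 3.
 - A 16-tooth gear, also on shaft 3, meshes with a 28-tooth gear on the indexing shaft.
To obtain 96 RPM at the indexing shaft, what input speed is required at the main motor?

392 RPM

Overall ratio R = 1.75 × 1.3333 × 1.75 = 4.0833.
Required input speed = output speed × R = 96 × 4.0833 = 392 RPM.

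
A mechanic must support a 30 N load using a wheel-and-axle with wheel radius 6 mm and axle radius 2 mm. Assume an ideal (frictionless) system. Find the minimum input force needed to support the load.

10 N

Wheel-and-axle MA = R/r = 6/2 = 3.
Effort = load / MA = 30 / 3 = 10 N.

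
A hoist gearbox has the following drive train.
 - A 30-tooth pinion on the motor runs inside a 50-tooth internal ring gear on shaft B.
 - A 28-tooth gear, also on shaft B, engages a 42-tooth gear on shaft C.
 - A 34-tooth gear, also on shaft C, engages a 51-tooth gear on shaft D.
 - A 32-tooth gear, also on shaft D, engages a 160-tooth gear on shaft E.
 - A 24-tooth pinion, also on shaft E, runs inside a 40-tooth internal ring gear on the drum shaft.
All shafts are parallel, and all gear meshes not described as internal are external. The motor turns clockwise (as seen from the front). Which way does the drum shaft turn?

anticlockwise

the motor → shaft B: internal mesh, same direction → CW.
shaft B → shaft C: external mesh, 1 reversal → CCW.
shaft C → shaft D: external mesh, 1 reversal → CW.
shaft D → shaft E: external mesh, 1 reversal → CCW.
shaft E → the drum shaft: internal mesh, same direction → CCW.
3 reversals in total — an odd number — so the drum shaft turns opposite to the motor.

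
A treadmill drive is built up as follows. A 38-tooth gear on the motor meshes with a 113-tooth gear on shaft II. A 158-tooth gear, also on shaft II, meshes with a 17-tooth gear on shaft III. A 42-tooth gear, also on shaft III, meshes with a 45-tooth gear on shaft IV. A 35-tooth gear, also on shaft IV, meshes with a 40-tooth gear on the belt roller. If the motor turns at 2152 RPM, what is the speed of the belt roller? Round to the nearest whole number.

Gear mesh: ratio = 113/38 = 2.9737, so shaft II turns at 2152 / 2.9737 = 723.68 RPM.
Gear mesh: ratio = 17/158 = 0.10759, so shaft III turns at 723.68 / 0.10759 = 6726 RPM.
Gear mesh: ratio = 45/42 = 1.0714, so shaft IV turns at 6726 / 1.0714 = 6277.6 RPM.
Gear mesh: ratio = 40/35 = 1.1429, so the belt roller turns at 6277.6 / 1.1429 = 5492.9 RPM.

5493 RPM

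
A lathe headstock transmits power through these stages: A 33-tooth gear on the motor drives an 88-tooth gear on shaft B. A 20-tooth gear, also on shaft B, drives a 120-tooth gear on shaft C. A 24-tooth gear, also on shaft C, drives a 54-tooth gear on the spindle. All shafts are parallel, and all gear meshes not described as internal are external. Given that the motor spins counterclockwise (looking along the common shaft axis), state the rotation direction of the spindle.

clockwise

the motor → shaft B: external mesh, 1 reversal → CW.
shaft B → shaft C: external mesh, 1 reversal → CCW.
shaft C → the spindle: external mesh, 1 reversal → CW.
3 reversals in total — an odd number — so the spindle turns opposite to the motor.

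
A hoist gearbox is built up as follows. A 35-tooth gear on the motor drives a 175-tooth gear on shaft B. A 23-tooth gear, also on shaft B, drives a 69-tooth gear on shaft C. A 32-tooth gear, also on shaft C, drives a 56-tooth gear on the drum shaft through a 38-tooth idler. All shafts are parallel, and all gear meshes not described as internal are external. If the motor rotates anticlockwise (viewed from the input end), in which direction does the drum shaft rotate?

the motor → shaft B: external mesh, 1 reversal → CW.
shaft B → shaft C: external mesh, 1 reversal → CCW.
shaft C → the drum shaft: driver → idler → driven is 2 external meshes, 2 reversals → CCW.
4 reversals in total — an even number — so the drum shaft turns the same way as the motor.

anticlockwise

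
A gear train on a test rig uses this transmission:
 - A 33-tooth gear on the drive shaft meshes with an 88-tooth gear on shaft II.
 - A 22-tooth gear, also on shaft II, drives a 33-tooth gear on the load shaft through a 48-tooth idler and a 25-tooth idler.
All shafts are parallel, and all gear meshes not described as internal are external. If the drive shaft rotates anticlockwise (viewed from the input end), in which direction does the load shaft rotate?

the drive shaft → shaft II: external mesh, 1 reversal → CW.
shaft II → the load shaft: driver → idler → idler → driven is 3 external meshes, 3 reversals → CCW.
4 reversals in total — an even number — so the load shaft turns the same way as the drive shaft.

anticlockwise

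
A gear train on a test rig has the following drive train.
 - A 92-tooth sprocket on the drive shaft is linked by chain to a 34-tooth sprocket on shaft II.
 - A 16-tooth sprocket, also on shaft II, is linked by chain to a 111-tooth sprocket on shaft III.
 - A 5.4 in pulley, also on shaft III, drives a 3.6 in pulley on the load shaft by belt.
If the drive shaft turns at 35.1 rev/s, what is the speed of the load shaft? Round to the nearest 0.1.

20.5 rev/s

chain 34/92 = 0.36957 → 35.1/0.36957 = 94.976 rev/s
chain 111/16 = 6.9375 → 94.976/6.9375 = 13.69 rev/s
belt 3.6/5.4 = 0.66667 → 13.69/0.66667 = 20.535 rev/s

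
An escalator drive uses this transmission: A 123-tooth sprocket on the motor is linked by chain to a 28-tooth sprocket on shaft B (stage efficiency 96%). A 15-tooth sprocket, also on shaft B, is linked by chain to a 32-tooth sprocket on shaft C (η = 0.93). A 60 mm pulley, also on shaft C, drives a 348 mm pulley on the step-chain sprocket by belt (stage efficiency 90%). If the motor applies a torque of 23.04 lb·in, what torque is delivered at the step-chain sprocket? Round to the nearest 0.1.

After the chain (28/123): 23.04 × 0.22764 × 0.96 = 5.0351 lb·in
After the chain (32/15): 5.0351 × 2.1333 × 0.93 = 9.9896 lb·in
After the belt (348/60): 9.9896 × 5.8 × 0.90 = 52.146 lb·in

52.1 lb·in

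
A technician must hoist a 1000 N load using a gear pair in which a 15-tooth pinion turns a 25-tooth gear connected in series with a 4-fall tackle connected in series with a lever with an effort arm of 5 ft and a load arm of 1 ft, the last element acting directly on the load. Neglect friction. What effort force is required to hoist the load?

30 N

Gear pair MA = 25/15 = 1.6667.
Block-and-tackle MA = number of supporting rope parts = 4.
Lever MA = effort arm / load arm = 5/1 = 5.
Combined ideal MA = 1.6667 × 4 × 5 = 33.333.
Effort = load / MA = 1000 / 33.333 = 30 N.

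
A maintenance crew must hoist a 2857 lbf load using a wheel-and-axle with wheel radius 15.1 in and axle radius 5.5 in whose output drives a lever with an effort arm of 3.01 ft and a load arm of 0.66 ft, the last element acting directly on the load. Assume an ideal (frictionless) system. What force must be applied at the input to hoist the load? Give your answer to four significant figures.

228.2 lbf

Wheel-and-axle MA = R/r = 15.1/5.5 = 2.7455.
Lever MA = effort arm / load arm = 3.01/0.66 = 4.5606.
Combined ideal MA = 2.7455 × 4.5606 = 12.521.
Effort = load / MA = 2857 / 12.521 = 228.18 lbf.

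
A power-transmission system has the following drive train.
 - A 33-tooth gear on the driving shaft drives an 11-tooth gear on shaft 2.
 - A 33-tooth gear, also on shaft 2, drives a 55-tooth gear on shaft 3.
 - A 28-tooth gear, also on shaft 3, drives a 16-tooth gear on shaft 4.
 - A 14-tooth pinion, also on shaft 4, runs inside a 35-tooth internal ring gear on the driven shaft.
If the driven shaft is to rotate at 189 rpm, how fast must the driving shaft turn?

150 rpm

Overall ratio R = 0.33333 × 1.6667 × 0.57143 × 2.5 = 0.79365.
Required input speed = output speed × R = 189 × 0.79365 = 150 rpm.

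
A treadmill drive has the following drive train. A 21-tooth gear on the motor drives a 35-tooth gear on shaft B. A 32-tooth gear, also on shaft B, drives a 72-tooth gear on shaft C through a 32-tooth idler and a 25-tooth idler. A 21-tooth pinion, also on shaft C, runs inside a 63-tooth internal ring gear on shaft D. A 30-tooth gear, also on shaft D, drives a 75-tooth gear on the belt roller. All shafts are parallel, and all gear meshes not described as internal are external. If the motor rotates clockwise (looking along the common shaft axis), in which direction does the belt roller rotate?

the motor → shaft B: external mesh, 1 reversal → CCW.
shaft B → shaft C: driver → idler → idler → driven is 3 external meshes, 3 reversals → CW.
shaft C → shaft D: internal mesh, same direction → CW.
shaft D → the belt roller: external mesh, 1 reversal → CCW.
5 reversals in total — an odd number — so the belt roller turns opposite to the motor.

counterclockwise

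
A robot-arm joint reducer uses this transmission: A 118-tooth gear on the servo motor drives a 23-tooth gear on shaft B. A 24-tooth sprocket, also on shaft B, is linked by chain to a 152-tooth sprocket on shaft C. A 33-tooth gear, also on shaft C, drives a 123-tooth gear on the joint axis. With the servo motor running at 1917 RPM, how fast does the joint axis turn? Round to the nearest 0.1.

gear mesh 23/118 = 0.19492 → 1917/0.19492 = 9835 RPM
chain 152/24 = 6.3333 → 9835/6.3333 = 1552.9 RPM
gear mesh 123/33 = 3.7273 → 1552.9/3.7273 = 416.63 RPM

416.6 RPM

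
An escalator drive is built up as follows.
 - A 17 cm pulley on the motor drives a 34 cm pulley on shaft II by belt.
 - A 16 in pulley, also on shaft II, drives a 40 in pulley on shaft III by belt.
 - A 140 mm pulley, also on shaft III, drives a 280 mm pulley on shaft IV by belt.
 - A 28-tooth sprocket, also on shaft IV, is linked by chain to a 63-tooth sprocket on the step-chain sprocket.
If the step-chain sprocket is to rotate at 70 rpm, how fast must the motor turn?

Overall ratio R = 2 × 2.5 × 2 × 2.25 = 22.5.
Required input speed = output speed × R = 70 × 22.5 = 1575 rpm.

1575 rpm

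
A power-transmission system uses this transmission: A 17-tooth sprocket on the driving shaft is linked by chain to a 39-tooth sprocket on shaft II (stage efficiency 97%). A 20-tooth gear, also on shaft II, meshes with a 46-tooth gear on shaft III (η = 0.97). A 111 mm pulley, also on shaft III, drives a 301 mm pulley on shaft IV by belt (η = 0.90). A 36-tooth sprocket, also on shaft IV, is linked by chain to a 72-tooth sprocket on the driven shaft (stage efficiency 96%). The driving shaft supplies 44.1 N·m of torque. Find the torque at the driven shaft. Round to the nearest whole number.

chain 39/17 = 2.2941 → τ = 44.1·2.2941·0.97 = 98.135 N·m
gear mesh 46/20 = 2.3 → τ = 98.135·2.3·0.97 = 218.94 N·m
belt 301/111 = 2.7117 → τ = 218.94·2.7117·0.90 = 534.33 N·m
chain 72/36 = 2 → τ = 534.33·2·0.96 = 1025.9 N·m

1026 N·m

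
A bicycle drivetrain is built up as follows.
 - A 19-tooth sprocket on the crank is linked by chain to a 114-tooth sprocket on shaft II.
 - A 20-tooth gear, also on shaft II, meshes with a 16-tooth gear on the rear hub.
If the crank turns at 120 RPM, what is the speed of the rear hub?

Chain: ratio = 114/19 = 6, so shaft II turns at 120 / 6 = 20 RPM.
Gear mesh: ratio = 16/20 = 0.8, so the rear hub turns at 20 / 0.8 = 25 RPM.

25 RPM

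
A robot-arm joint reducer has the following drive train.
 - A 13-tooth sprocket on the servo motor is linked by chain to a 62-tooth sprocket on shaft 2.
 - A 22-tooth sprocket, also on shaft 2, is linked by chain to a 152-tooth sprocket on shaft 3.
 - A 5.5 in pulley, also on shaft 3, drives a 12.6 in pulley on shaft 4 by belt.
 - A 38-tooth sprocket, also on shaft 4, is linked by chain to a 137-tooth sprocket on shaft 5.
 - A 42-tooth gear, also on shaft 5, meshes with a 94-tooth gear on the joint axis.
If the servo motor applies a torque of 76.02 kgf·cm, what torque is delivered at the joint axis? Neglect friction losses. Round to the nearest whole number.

chain 62/13 = 4.7692 → τ = 76.02·4.7692 = 362.56 kgf·cm
chain 152/22 = 6.9091 → τ = 362.56·6.9091 = 2504.9 kgf·cm
belt 12.6/5.5 = 2.2909 → τ = 2504.9·2.2909 = 5738.6 kgf·cm
chain 137/38 = 3.6053 → τ = 5738.6·3.6053 = 20689 kgf·cm
gear mesh 94/42 = 2.2381 → τ = 20689·2.2381 = 46304 kgf·cm

46304 kgf·cm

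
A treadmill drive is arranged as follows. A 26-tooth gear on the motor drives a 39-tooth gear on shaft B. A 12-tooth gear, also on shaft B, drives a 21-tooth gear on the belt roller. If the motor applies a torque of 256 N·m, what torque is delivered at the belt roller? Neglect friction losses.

672 N·m

gear mesh 39/26 = 1.5 → τ = 256·1.5 = 384 N·m
gear mesh 21/12 = 1.75 → τ = 384·1.75 = 672 N·m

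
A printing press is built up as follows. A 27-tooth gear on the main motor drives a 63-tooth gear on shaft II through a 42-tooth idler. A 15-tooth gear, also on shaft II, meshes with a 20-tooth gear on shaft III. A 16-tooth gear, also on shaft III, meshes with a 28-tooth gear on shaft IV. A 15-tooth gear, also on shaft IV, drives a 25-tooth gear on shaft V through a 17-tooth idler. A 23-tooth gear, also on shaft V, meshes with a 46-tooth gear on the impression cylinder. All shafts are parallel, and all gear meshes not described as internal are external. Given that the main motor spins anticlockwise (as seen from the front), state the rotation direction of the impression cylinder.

the main motor → shaft II: driver → idler → driven is 2 external meshes, 2 reversals → CCW.
shaft II → shaft III: external mesh, 1 reversal → CW.
shaft III → shaft IV: external mesh, 1 reversal → CCW.
shaft IV → shaft V: driver → idler → driven is 2 external meshes, 2 reversals → CCW.
shaft V → the impression cylinder: external mesh, 1 reversal → CW.
7 reversals in total — an odd number — so the impression cylinder turns opposite to the main motor.

clockwise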